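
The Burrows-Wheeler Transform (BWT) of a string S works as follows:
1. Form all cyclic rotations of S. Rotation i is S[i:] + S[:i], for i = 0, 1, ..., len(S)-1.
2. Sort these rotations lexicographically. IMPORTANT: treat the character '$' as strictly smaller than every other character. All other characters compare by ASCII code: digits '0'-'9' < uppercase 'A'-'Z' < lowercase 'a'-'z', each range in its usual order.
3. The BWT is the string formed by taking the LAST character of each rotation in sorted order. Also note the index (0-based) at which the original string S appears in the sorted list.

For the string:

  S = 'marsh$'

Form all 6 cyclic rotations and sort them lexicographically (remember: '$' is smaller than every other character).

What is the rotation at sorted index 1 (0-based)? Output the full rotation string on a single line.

All 6 rotations (rotation i = S[i:]+S[:i]):
  rot[0] = marsh$
  rot[1] = arsh$m
  rot[2] = rsh$ma
  rot[3] = sh$mar
  rot[4] = h$mars
  rot[5] = $marsh
Sorted (with $ < everything):
  sorted[0] = $marsh
  sorted[1] = arsh$m
  sorted[2] = h$mars
  sorted[3] = marsh$
  sorted[4] = rsh$ma
  sorted[5] = sh$mar
sorted[1] = arsh$m

Answer: arsh$m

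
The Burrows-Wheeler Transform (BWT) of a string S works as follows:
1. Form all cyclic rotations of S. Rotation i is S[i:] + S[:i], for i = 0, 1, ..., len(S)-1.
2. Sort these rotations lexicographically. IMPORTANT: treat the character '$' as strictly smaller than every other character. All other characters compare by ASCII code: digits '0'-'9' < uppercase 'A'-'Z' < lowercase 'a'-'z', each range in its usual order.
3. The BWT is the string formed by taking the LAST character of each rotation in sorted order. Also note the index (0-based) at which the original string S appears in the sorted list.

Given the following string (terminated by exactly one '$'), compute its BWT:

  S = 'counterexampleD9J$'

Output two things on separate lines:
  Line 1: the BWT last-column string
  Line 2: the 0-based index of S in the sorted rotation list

Answer: JDe9x$ltrpaucmenoe
5

Derivation:
All 18 rotations (rotation i = S[i:]+S[:i]):
  rot[0] = counterexampleD9J$
  rot[1] = ounterexampleD9J$c
  rot[2] = unterexampleD9J$co
  rot[3] = nterexampleD9J$cou
  rot[4] = terexampleD9J$coun
  rot[5] = erexampleD9J$count
  rot[6] = rexampleD9J$counte
  rot[7] = exampleD9J$counter
  rot[8] = xampleD9J$countere
  rot[9] = ampleD9J$counterex
  rot[10] = mpleD9J$counterexa
  rot[11] = pleD9J$counterexam
  rot[12] = leD9J$counterexamp
  rot[13] = eD9J$counterexampl
  rot[14] = D9J$counterexample
  rot[15] = 9J$counterexampleD
  rot[16] = J$counterexampleD9
  rot[17] = $counterexampleD9J
Sorted (with $ < everything):
  sorted[0] = $counterexampleD9J  (last char: 'J')
  sorted[1] = 9J$counterexampleD  (last char: 'D')
  sorted[2] = D9J$counterexample  (last char: 'e')
  sorted[3] = J$counterexampleD9  (last char: '9')
  sorted[4] = ampleD9J$counterex  (last char: 'x')
  sorted[5] = counterexampleD9J$  (last char: '$')
  sorted[6] = eD9J$counterexampl  (last char: 'l')
  sorted[7] = erexampleD9J$count  (last char: 't')
  sorted[8] = exampleD9J$counter  (last char: 'r')
  sorted[9] = leD9J$counterexamp  (last char: 'p')
  sorted[10] = mpleD9J$counterexa  (last char: 'a')
  sorted[11] = nterexampleD9J$cou  (last char: 'u')
  sorted[12] = ounterexampleD9J$c  (last char: 'c')
  sorted[13] = pleD9J$counterexam  (last char: 'm')
  sorted[14] = rexampleD9J$counte  (last char: 'e')
  sorted[15] = terexampleD9J$coun  (last char: 'n')
  sorted[16] = unterexampleD9J$co  (last char: 'o')
  sorted[17] = xampleD9J$countere  (last char: 'e')
Last column: JDe9x$ltrpaucmenoe
Original string S is at sorted index 5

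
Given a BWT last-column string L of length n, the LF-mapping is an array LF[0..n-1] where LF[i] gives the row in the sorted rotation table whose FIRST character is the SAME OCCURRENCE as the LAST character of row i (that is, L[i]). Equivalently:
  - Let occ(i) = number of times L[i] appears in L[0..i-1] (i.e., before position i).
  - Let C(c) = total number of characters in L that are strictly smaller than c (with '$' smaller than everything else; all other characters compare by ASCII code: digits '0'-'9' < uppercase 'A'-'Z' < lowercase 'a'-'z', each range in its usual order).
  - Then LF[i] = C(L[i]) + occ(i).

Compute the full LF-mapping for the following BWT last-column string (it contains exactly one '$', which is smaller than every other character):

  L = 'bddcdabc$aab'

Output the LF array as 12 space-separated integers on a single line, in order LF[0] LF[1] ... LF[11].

Answer: 4 9 10 7 11 1 5 8 0 2 3 6

Derivation:
Char counts: '$':1, 'a':3, 'b':3, 'c':2, 'd':3
C (first-col start): C('$')=0, C('a')=1, C('b')=4, C('c')=7, C('d')=9
L[0]='b': occ=0, LF[0]=C('b')+0=4+0=4
L[1]='d': occ=0, LF[1]=C('d')+0=9+0=9
L[2]='d': occ=1, LF[2]=C('d')+1=9+1=10
L[3]='c': occ=0, LF[3]=C('c')+0=7+0=7
L[4]='d': occ=2, LF[4]=C('d')+2=9+2=11
L[5]='a': occ=0, LF[5]=C('a')+0=1+0=1
L[6]='b': occ=1, LF[6]=C('b')+1=4+1=5
L[7]='c': occ=1, LF[7]=C('c')+1=7+1=8
L[8]='$': occ=0, LF[8]=C('$')+0=0+0=0
L[9]='a': occ=1, LF[9]=C('a')+1=1+1=2
L[10]='a': occ=2, LF[10]=C('a')+2=1+2=3
L[11]='b': occ=2, LF[11]=C('b')+2=4+2=6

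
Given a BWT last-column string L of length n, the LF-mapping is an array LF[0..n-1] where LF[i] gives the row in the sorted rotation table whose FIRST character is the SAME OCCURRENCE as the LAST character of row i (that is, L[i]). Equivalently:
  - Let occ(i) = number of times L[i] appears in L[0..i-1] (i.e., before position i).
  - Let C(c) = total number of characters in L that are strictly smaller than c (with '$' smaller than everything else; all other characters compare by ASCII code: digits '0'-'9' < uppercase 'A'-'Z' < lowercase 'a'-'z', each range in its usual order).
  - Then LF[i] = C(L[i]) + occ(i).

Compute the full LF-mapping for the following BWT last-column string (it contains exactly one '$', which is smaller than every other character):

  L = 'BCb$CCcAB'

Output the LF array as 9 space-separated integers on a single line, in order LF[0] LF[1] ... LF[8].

Answer: 2 4 7 0 5 6 8 1 3

Derivation:
Char counts: '$':1, 'A':1, 'B':2, 'C':3, 'b':1, 'c':1
C (first-col start): C('$')=0, C('A')=1, C('B')=2, C('C')=4, C('b')=7, C('c')=8
L[0]='B': occ=0, LF[0]=C('B')+0=2+0=2
L[1]='C': occ=0, LF[1]=C('C')+0=4+0=4
L[2]='b': occ=0, LF[2]=C('b')+0=7+0=7
L[3]='$': occ=0, LF[3]=C('$')+0=0+0=0
L[4]='C': occ=1, LF[4]=C('C')+1=4+1=5
L[5]='C': occ=2, LF[5]=C('C')+2=4+2=6
L[6]='c': occ=0, LF[6]=C('c')+0=8+0=8
L[7]='A': occ=0, LF[7]=C('A')+0=1+0=1
L[8]='B': occ=1, LF[8]=C('B')+1=2+1=3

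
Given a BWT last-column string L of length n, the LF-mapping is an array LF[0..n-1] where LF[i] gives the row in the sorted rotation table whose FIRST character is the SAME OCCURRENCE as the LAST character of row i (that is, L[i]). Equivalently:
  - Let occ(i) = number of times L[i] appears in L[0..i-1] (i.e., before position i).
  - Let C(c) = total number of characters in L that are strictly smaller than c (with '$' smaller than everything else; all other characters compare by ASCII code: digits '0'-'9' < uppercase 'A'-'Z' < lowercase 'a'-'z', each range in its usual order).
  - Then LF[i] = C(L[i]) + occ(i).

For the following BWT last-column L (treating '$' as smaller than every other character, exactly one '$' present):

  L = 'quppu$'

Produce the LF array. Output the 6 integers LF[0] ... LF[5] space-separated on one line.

Char counts: '$':1, 'p':2, 'q':1, 'u':2
C (first-col start): C('$')=0, C('p')=1, C('q')=3, C('u')=4
L[0]='q': occ=0, LF[0]=C('q')+0=3+0=3
L[1]='u': occ=0, LF[1]=C('u')+0=4+0=4
L[2]='p': occ=0, LF[2]=C('p')+0=1+0=1
L[3]='p': occ=1, LF[3]=C('p')+1=1+1=2
L[4]='u': occ=1, LF[4]=C('u')+1=4+1=5
L[5]='$': occ=0, LF[5]=C('$')+0=0+0=0

Answer: 3 4 1 2 5 0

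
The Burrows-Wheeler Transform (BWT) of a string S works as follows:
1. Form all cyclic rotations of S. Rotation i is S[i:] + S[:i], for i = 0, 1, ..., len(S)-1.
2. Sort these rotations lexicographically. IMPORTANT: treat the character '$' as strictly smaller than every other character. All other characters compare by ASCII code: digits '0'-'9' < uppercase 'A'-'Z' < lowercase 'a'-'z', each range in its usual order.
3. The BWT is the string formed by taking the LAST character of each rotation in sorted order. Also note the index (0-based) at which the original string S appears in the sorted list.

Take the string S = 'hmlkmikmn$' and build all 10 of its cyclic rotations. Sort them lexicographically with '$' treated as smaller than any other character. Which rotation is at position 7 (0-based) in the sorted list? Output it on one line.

Answer: mlkmikmn$h

Derivation:
All 10 rotations (rotation i = S[i:]+S[:i]):
  rot[0] = hmlkmikmn$
  rot[1] = mlkmikmn$h
  rot[2] = lkmikmn$hm
  rot[3] = kmikmn$hml
  rot[4] = mikmn$hmlk
  rot[5] = ikmn$hmlkm
  rot[6] = kmn$hmlkmi
  rot[7] = mn$hmlkmik
  rot[8] = n$hmlkmikm
  rot[9] = $hmlkmikmn
Sorted (with $ < everything):
  sorted[0] = $hmlkmikmn
  sorted[1] = hmlkmikmn$
  sorted[2] = ikmn$hmlkm
  sorted[3] = kmikmn$hml
  sorted[4] = kmn$hmlkmi
  sorted[5] = lkmikmn$hm
  sorted[6] = mikmn$hmlk
  sorted[7] = mlkmikmn$h
  sorted[8] = mn$hmlkmik
  sorted[9] = n$hmlkmikm
sorted[7] = mlkmikmn$h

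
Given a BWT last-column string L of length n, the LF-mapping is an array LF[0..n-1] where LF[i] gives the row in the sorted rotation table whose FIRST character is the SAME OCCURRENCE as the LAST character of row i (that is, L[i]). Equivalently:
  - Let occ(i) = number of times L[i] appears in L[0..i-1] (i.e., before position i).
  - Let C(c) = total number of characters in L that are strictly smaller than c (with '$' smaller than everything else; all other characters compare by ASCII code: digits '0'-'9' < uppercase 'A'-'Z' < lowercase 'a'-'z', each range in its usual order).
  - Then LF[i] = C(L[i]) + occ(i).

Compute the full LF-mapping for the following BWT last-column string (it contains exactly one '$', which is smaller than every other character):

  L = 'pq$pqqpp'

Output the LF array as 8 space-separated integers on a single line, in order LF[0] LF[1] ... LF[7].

Char counts: '$':1, 'p':4, 'q':3
C (first-col start): C('$')=0, C('p')=1, C('q')=5
L[0]='p': occ=0, LF[0]=C('p')+0=1+0=1
L[1]='q': occ=0, LF[1]=C('q')+0=5+0=5
L[2]='$': occ=0, LF[2]=C('$')+0=0+0=0
L[3]='p': occ=1, LF[3]=C('p')+1=1+1=2
L[4]='q': occ=1, LF[4]=C('q')+1=5+1=6
L[5]='q': occ=2, LF[5]=C('q')+2=5+2=7
L[6]='p': occ=2, LF[6]=C('p')+2=1+2=3
L[7]='p': occ=3, LF[7]=C('p')+3=1+3=4

Answer: 1 5 0 2 6 7 3 4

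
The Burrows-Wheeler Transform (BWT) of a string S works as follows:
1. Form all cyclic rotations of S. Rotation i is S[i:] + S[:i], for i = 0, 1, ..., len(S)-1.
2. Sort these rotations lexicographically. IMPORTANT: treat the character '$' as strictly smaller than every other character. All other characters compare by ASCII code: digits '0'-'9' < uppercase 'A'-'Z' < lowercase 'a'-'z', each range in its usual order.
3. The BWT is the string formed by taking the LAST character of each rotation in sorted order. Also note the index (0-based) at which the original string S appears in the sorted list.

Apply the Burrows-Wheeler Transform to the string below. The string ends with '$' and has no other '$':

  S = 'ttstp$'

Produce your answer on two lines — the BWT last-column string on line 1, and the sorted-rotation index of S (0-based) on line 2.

Answer: pttst$
5

Derivation:
All 6 rotations (rotation i = S[i:]+S[:i]):
  rot[0] = ttstp$
  rot[1] = tstp$t
  rot[2] = stp$tt
  rot[3] = tp$tts
  rot[4] = p$ttst
  rot[5] = $ttstp
Sorted (with $ < everything):
  sorted[0] = $ttstp  (last char: 'p')
  sorted[1] = p$ttst  (last char: 't')
  sorted[2] = stp$tt  (last char: 't')
  sorted[3] = tp$tts  (last char: 's')
  sorted[4] = tstp$t  (last char: 't')
  sorted[5] = ttstp$  (last char: '$')
Last column: pttst$
Original string S is at sorted index 5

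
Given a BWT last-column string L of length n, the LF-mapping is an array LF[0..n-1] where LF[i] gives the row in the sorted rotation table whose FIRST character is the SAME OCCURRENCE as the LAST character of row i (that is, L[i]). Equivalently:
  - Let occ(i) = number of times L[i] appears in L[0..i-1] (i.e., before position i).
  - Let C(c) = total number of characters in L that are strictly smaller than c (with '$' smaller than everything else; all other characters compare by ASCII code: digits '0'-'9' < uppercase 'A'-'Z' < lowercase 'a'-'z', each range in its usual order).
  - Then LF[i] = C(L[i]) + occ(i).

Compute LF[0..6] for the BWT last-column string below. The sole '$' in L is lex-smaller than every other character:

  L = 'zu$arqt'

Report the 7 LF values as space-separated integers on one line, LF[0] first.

Answer: 6 5 0 1 3 2 4

Derivation:
Char counts: '$':1, 'a':1, 'q':1, 'r':1, 't':1, 'u':1, 'z':1
C (first-col start): C('$')=0, C('a')=1, C('q')=2, C('r')=3, C('t')=4, C('u')=5, C('z')=6
L[0]='z': occ=0, LF[0]=C('z')+0=6+0=6
L[1]='u': occ=0, LF[1]=C('u')+0=5+0=5
L[2]='$': occ=0, LF[2]=C('$')+0=0+0=0
L[3]='a': occ=0, LF[3]=C('a')+0=1+0=1
L[4]='r': occ=0, LF[4]=C('r')+0=3+0=3
L[5]='q': occ=0, LF[5]=C('q')+0=2+0=2
L[6]='t': occ=0, LF[6]=C('t')+0=4+0=4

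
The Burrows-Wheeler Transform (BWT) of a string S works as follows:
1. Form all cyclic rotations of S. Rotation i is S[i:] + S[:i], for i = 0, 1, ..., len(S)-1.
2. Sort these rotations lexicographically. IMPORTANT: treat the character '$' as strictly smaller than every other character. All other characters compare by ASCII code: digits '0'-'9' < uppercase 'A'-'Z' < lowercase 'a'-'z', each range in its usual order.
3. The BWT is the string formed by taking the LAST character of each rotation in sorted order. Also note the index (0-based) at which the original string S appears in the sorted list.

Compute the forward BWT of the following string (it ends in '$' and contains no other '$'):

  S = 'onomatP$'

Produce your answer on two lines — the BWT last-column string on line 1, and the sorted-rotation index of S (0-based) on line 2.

All 8 rotations (rotation i = S[i:]+S[:i]):
  rot[0] = onomatP$
  rot[1] = nomatP$o
  rot[2] = omatP$on
  rot[3] = matP$ono
  rot[4] = atP$onom
  rot[5] = tP$onoma
  rot[6] = P$onomat
  rot[7] = $onomatP
Sorted (with $ < everything):
  sorted[0] = $onomatP  (last char: 'P')
  sorted[1] = P$onomat  (last char: 't')
  sorted[2] = atP$onom  (last char: 'm')
  sorted[3] = matP$ono  (last char: 'o')
  sorted[4] = nomatP$o  (last char: 'o')
  sorted[5] = omatP$on  (last char: 'n')
  sorted[6] = onomatP$  (last char: '$')
  sorted[7] = tP$onoma  (last char: 'a')
Last column: Ptmoon$a
Original string S is at sorted index 6

Answer: Ptmoon$a
6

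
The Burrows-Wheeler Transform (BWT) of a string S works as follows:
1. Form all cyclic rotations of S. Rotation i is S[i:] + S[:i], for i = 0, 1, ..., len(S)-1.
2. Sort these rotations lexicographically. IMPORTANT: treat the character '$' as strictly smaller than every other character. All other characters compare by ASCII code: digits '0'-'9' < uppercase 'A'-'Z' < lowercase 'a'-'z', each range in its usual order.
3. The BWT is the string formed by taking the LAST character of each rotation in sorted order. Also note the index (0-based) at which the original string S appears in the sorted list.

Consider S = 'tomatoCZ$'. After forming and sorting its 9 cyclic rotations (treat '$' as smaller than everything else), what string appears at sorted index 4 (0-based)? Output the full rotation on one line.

All 9 rotations (rotation i = S[i:]+S[:i]):
  rot[0] = tomatoCZ$
  rot[1] = omatoCZ$t
  rot[2] = matoCZ$to
  rot[3] = atoCZ$tom
  rot[4] = toCZ$toma
  rot[5] = oCZ$tomat
  rot[6] = CZ$tomato
  rot[7] = Z$tomatoC
  rot[8] = $tomatoCZ
Sorted (with $ < everything):
  sorted[0] = $tomatoCZ
  sorted[1] = CZ$tomato
  sorted[2] = Z$tomatoC
  sorted[3] = atoCZ$tom
  sorted[4] = matoCZ$to
  sorted[5] = oCZ$tomat
  sorted[6] = omatoCZ$t
  sorted[7] = toCZ$toma
  sorted[8] = tomatoCZ$
sorted[4] = matoCZ$to

Answer: matoCZ$to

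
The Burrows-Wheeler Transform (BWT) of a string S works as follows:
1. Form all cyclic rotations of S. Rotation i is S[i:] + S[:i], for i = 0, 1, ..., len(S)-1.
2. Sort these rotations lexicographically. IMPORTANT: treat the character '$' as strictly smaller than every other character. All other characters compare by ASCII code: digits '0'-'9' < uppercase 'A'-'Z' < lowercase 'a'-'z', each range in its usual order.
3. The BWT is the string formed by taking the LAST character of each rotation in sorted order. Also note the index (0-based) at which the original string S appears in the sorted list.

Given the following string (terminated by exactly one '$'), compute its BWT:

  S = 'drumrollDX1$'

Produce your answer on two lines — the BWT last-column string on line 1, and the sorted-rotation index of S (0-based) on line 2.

All 12 rotations (rotation i = S[i:]+S[:i]):
  rot[0] = drumrollDX1$
  rot[1] = rumrollDX1$d
  rot[2] = umrollDX1$dr
  rot[3] = mrollDX1$dru
  rot[4] = rollDX1$drum
  rot[5] = ollDX1$drumr
  rot[6] = llDX1$drumro
  rot[7] = lDX1$drumrol
  rot[8] = DX1$drumroll
  rot[9] = X1$drumrollD
  rot[10] = 1$drumrollDX
  rot[11] = $drumrollDX1
Sorted (with $ < everything):
  sorted[0] = $drumrollDX1  (last char: '1')
  sorted[1] = 1$drumrollDX  (last char: 'X')
  sorted[2] = DX1$drumroll  (last char: 'l')
  sorted[3] = X1$drumrollD  (last char: 'D')
  sorted[4] = drumrollDX1$  (last char: '$')
  sorted[5] = lDX1$drumrol  (last char: 'l')
  sorted[6] = llDX1$drumro  (last char: 'o')
  sorted[7] = mrollDX1$dru  (last char: 'u')
  sorted[8] = ollDX1$drumr  (last char: 'r')
  sorted[9] = rollDX1$drum  (last char: 'm')
  sorted[10] = rumrollDX1$d  (last char: 'd')
  sorted[11] = umrollDX1$dr  (last char: 'r')
Last column: 1XlD$lourmdr
Original string S is at sorted index 4

Answer: 1XlD$lourmdr
4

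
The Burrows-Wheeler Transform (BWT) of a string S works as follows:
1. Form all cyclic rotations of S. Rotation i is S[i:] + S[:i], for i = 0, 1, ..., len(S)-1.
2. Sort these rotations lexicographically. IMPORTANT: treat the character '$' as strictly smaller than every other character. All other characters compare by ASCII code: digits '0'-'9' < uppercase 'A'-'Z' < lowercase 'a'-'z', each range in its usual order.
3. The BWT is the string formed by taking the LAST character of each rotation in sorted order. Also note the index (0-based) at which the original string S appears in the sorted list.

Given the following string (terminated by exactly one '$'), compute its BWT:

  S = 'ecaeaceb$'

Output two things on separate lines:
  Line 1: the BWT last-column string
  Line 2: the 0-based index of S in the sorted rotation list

Answer: beceeaac$
8

Derivation:
All 9 rotations (rotation i = S[i:]+S[:i]):
  rot[0] = ecaeaceb$
  rot[1] = caeaceb$e
  rot[2] = aeaceb$ec
  rot[3] = eaceb$eca
  rot[4] = aceb$ecae
  rot[5] = ceb$ecaea
  rot[6] = eb$ecaeac
  rot[7] = b$ecaeace
  rot[8] = $ecaeaceb
Sorted (with $ < everything):
  sorted[0] = $ecaeaceb  (last char: 'b')
  sorted[1] = aceb$ecae  (last char: 'e')
  sorted[2] = aeaceb$ec  (last char: 'c')
  sorted[3] = b$ecaeace  (last char: 'e')
  sorted[4] = caeaceb$e  (last char: 'e')
  sorted[5] = ceb$ecaea  (last char: 'a')
  sorted[6] = eaceb$eca  (last char: 'a')
  sorted[7] = eb$ecaeac  (last char: 'c')
  sorted[8] = ecaeaceb$  (last char: '$')
Last column: beceeaac$
Original string S is at sorted index 8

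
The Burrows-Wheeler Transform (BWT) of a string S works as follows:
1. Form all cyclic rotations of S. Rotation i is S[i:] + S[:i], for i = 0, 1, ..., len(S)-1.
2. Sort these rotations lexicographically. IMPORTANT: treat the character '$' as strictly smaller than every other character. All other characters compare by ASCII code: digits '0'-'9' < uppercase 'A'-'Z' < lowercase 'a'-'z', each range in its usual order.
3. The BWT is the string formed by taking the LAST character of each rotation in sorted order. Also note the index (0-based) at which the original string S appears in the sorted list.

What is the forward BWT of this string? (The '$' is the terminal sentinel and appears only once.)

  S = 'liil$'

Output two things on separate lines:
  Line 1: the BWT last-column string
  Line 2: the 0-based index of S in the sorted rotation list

Answer: llii$
4

Derivation:
All 5 rotations (rotation i = S[i:]+S[:i]):
  rot[0] = liil$
  rot[1] = iil$l
  rot[2] = il$li
  rot[3] = l$lii
  rot[4] = $liil
Sorted (with $ < everything):
  sorted[0] = $liil  (last char: 'l')
  sorted[1] = iil$l  (last char: 'l')
  sorted[2] = il$li  (last char: 'i')
  sorted[3] = l$lii  (last char: 'i')
  sorted[4] = liil$  (last char: '$')
Last column: llii$
Original string S is at sorted index 4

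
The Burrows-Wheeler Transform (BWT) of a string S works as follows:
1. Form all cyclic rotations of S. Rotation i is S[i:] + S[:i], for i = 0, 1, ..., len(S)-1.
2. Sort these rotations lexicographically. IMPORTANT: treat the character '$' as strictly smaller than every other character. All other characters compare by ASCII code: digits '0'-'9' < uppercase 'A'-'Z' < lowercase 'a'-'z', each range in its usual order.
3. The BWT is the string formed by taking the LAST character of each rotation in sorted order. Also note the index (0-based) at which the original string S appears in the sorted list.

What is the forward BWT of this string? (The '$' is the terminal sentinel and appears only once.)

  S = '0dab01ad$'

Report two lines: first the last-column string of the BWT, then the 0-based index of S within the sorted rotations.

All 9 rotations (rotation i = S[i:]+S[:i]):
  rot[0] = 0dab01ad$
  rot[1] = dab01ad$0
  rot[2] = ab01ad$0d
  rot[3] = b01ad$0da
  rot[4] = 01ad$0dab
  rot[5] = 1ad$0dab0
  rot[6] = ad$0dab01
  rot[7] = d$0dab01a
  rot[8] = $0dab01ad
Sorted (with $ < everything):
  sorted[0] = $0dab01ad  (last char: 'd')
  sorted[1] = 01ad$0dab  (last char: 'b')
  sorted[2] = 0dab01ad$  (last char: '$')
  sorted[3] = 1ad$0dab0  (last char: '0')
  sorted[4] = ab01ad$0d  (last char: 'd')
  sorted[5] = ad$0dab01  (last char: '1')
  sorted[6] = b01ad$0da  (last char: 'a')
  sorted[7] = d$0dab01a  (last char: 'a')
  sorted[8] = dab01ad$0  (last char: '0')
Last column: db$0d1aa0
Original string S is at sorted index 2

Answer: db$0d1aa0
2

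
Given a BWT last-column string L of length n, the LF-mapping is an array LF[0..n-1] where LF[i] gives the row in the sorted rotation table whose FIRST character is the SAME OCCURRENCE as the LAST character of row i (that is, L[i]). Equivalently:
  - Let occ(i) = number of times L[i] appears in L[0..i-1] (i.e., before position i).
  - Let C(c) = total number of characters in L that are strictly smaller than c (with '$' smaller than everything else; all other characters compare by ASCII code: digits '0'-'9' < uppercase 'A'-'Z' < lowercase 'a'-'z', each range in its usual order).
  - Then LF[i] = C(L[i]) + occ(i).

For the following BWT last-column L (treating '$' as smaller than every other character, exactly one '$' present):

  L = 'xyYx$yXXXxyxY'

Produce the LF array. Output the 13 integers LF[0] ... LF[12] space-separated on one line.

Answer: 6 10 4 7 0 11 1 2 3 8 12 9 5

Derivation:
Char counts: '$':1, 'X':3, 'Y':2, 'x':4, 'y':3
C (first-col start): C('$')=0, C('X')=1, C('Y')=4, C('x')=6, C('y')=10
L[0]='x': occ=0, LF[0]=C('x')+0=6+0=6
L[1]='y': occ=0, LF[1]=C('y')+0=10+0=10
L[2]='Y': occ=0, LF[2]=C('Y')+0=4+0=4
L[3]='x': occ=1, LF[3]=C('x')+1=6+1=7
L[4]='$': occ=0, LF[4]=C('$')+0=0+0=0
L[5]='y': occ=1, LF[5]=C('y')+1=10+1=11
L[6]='X': occ=0, LF[6]=C('X')+0=1+0=1
L[7]='X': occ=1, LF[7]=C('X')+1=1+1=2
L[8]='X': occ=2, LF[8]=C('X')+2=1+2=3
L[9]='x': occ=2, LF[9]=C('x')+2=6+2=8
L[10]='y': occ=2, LF[10]=C('y')+2=10+2=12
L[11]='x': occ=3, LF[11]=C('x')+3=6+3=9
L[12]='Y': occ=1, LF[12]=C('Y')+1=4+1=5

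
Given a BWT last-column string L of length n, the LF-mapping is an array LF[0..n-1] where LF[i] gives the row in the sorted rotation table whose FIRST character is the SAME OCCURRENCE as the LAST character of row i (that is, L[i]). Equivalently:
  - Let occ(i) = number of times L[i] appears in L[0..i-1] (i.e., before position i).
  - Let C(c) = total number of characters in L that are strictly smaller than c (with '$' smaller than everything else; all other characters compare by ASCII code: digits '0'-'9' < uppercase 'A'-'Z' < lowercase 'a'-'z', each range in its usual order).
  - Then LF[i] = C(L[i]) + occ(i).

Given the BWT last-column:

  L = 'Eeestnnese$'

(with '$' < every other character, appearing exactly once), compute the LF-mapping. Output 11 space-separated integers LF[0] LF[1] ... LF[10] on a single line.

Char counts: '$':1, 'E':1, 'e':4, 'n':2, 's':2, 't':1
C (first-col start): C('$')=0, C('E')=1, C('e')=2, C('n')=6, C('s')=8, C('t')=10
L[0]='E': occ=0, LF[0]=C('E')+0=1+0=1
L[1]='e': occ=0, LF[1]=C('e')+0=2+0=2
L[2]='e': occ=1, LF[2]=C('e')+1=2+1=3
L[3]='s': occ=0, LF[3]=C('s')+0=8+0=8
L[4]='t': occ=0, LF[4]=C('t')+0=10+0=10
L[5]='n': occ=0, LF[5]=C('n')+0=6+0=6
L[6]='n': occ=1, LF[6]=C('n')+1=6+1=7
L[7]='e': occ=2, LF[7]=C('e')+2=2+2=4
L[8]='s': occ=1, LF[8]=C('s')+1=8+1=9
L[9]='e': occ=3, LF[9]=C('e')+3=2+3=5
L[10]='$': occ=0, LF[10]=C('$')+0=0+0=0

Answer: 1 2 3 8 10 6 7 4 9 5 0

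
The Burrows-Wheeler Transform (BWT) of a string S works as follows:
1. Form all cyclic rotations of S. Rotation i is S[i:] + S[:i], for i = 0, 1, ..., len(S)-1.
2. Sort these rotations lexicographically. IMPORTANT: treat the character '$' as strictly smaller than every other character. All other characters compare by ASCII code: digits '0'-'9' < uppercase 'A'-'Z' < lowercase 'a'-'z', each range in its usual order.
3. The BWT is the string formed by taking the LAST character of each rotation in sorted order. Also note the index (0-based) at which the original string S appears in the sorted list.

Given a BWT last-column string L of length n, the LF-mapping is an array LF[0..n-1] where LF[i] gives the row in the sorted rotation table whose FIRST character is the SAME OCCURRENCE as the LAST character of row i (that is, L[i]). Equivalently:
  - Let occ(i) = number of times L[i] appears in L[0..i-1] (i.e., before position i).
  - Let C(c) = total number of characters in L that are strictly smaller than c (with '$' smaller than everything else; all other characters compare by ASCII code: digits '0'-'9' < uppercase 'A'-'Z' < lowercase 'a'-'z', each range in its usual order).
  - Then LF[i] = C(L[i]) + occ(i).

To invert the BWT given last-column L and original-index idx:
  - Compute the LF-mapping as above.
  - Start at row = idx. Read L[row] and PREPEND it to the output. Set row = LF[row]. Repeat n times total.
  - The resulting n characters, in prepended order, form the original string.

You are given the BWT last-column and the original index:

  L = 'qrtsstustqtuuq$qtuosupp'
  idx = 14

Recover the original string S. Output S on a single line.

LF mapping: 4 8 13 9 10 14 18 11 15 5 16 19 20 6 0 7 17 21 1 12 22 2 3
Walk LF starting at row 14, prepending L[row]:
  step 1: row=14, L[14]='$', prepend. Next row=LF[14]=0
  step 2: row=0, L[0]='q', prepend. Next row=LF[0]=4
  step 3: row=4, L[4]='s', prepend. Next row=LF[4]=10
  step 4: row=10, L[10]='t', prepend. Next row=LF[10]=16
  step 5: row=16, L[16]='t', prepend. Next row=LF[16]=17
  step 6: row=17, L[17]='u', prepend. Next row=LF[17]=21
  step 7: row=21, L[21]='p', prepend. Next row=LF[21]=2
  step 8: row=2, L[2]='t', prepend. Next row=LF[2]=13
  step 9: row=13, L[13]='q', prepend. Next row=LF[13]=6
  step 10: row=6, L[6]='u', prepend. Next row=LF[6]=18
  step 11: row=18, L[18]='o', prepend. Next row=LF[18]=1
  step 12: row=1, L[1]='r', prepend. Next row=LF[1]=8
  step 13: row=8, L[8]='t', prepend. Next row=LF[8]=15
  step 14: row=15, L[15]='q', prepend. Next row=LF[15]=7
  step 15: row=7, L[7]='s', prepend. Next row=LF[7]=11
  step 16: row=11, L[11]='u', prepend. Next row=LF[11]=19
  step 17: row=19, L[19]='s', prepend. Next row=LF[19]=12
  step 18: row=12, L[12]='u', prepend. Next row=LF[12]=20
  step 19: row=20, L[20]='u', prepend. Next row=LF[20]=22
  step 20: row=22, L[22]='p', prepend. Next row=LF[22]=3
  step 21: row=3, L[3]='s', prepend. Next row=LF[3]=9
  step 22: row=9, L[9]='q', prepend. Next row=LF[9]=5
  step 23: row=5, L[5]='t', prepend. Next row=LF[5]=14
Reversed output: tqspuususqtrouqtputtsq$

Answer: tqspuususqtrouqtputtsq$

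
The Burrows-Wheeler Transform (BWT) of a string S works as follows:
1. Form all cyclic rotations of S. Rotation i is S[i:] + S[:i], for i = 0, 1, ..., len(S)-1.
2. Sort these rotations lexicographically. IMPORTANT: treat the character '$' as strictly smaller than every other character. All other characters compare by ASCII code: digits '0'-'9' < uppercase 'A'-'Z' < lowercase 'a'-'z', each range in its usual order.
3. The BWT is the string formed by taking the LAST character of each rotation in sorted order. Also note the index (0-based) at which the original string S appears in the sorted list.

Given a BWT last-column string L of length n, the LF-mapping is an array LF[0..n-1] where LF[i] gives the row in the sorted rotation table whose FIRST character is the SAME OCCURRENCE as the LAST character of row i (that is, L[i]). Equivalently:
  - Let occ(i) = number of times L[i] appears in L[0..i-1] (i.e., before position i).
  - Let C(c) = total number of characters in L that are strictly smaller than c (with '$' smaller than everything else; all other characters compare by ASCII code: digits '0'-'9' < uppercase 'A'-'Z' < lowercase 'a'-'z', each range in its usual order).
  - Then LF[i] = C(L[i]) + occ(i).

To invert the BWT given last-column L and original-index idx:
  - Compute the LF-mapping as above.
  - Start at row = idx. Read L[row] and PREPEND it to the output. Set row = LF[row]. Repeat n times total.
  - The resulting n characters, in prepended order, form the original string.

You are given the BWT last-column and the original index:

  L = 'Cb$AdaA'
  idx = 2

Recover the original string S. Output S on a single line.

Answer: AdabAC$

Derivation:
LF mapping: 3 5 0 1 6 4 2
Walk LF starting at row 2, prepending L[row]:
  step 1: row=2, L[2]='$', prepend. Next row=LF[2]=0
  step 2: row=0, L[0]='C', prepend. Next row=LF[0]=3
  step 3: row=3, L[3]='A', prepend. Next row=LF[3]=1
  step 4: row=1, L[1]='b', prepend. Next row=LF[1]=5
  step 5: row=5, L[5]='a', prepend. Next row=LF[5]=4
  step 6: row=4, L[4]='d', prepend. Next row=LF[4]=6
  step 7: row=6, L[6]='A', prepend. Next row=LF[6]=2
Reversed output: AdabAC$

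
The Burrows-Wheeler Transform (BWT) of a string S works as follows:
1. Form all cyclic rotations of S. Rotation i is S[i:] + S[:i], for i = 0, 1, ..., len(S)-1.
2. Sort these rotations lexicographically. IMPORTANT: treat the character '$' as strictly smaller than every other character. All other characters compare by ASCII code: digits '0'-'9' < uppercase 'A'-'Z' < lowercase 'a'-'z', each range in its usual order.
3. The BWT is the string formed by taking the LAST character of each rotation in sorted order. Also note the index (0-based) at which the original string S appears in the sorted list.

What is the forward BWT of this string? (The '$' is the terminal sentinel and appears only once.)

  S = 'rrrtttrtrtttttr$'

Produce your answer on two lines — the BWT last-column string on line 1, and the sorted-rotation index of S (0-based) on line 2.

Answer: rt$rtrtttrtttrtr
2

Derivation:
All 16 rotations (rotation i = S[i:]+S[:i]):
  rot[0] = rrrtttrtrtttttr$
  rot[1] = rrtttrtrtttttr$r
  rot[2] = rtttrtrtttttr$rr
  rot[3] = tttrtrtttttr$rrr
  rot[4] = ttrtrtttttr$rrrt
  rot[5] = trtrtttttr$rrrtt
  rot[6] = rtrtttttr$rrrttt
  rot[7] = trtttttr$rrrtttr
  rot[8] = rtttttr$rrrtttrt
  rot[9] = tttttr$rrrtttrtr
  rot[10] = ttttr$rrrtttrtrt
  rot[11] = tttr$rrrtttrtrtt
  rot[12] = ttr$rrrtttrtrttt
  rot[13] = tr$rrrtttrtrtttt
  rot[14] = r$rrrtttrtrttttt
  rot[15] = $rrrtttrtrtttttr
Sorted (with $ < everything):
  sorted[0] = $rrrtttrtrtttttr  (last char: 'r')
  sorted[1] = r$rrrtttrtrttttt  (last char: 't')
  sorted[2] = rrrtttrtrtttttr$  (last char: '$')
  sorted[3] = rrtttrtrtttttr$r  (last char: 'r')
  sorted[4] = rtrtttttr$rrrttt  (last char: 't')
  sorted[5] = rtttrtrtttttr$rr  (last char: 'r')
  sorted[6] = rtttttr$rrrtttrt  (last char: 't')
  sorted[7] = tr$rrrtttrtrtttt  (last char: 't')
  sorted[8] = trtrtttttr$rrrtt  (last char: 't')
  sorted[9] = trtttttr$rrrtttr  (last char: 'r')
  sorted[10] = ttr$rrrtttrtrttt  (last char: 't')
  sorted[11] = ttrtrtttttr$rrrt  (last char: 't')
  sorted[12] = tttr$rrrtttrtrtt  (last char: 't')
  sorted[13] = tttrtrtttttr$rrr  (last char: 'r')
  sorted[14] = ttttr$rrrtttrtrt  (last char: 't')
  sorted[15] = tttttr$rrrtttrtr  (last char: 'r')
Last column: rt$rtrtttrtttrtr
Original string S is at sorted index 2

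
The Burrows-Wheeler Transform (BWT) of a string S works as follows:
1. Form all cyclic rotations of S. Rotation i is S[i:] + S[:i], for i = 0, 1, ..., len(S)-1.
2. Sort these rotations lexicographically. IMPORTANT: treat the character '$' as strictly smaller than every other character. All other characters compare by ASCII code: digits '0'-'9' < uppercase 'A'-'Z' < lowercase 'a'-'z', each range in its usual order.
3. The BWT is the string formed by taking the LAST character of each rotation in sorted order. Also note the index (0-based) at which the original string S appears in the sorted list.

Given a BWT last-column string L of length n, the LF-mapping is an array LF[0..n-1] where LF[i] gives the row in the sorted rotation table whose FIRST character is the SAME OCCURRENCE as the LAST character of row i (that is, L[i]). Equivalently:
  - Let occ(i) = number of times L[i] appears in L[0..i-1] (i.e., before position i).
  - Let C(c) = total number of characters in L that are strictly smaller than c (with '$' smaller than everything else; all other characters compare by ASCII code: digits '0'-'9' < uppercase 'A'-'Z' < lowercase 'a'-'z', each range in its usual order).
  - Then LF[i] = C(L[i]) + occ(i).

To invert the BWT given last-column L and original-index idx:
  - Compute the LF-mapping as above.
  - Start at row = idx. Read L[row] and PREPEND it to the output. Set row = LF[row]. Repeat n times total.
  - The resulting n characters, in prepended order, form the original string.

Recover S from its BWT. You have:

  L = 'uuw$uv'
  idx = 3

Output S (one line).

LF mapping: 1 2 5 0 3 4
Walk LF starting at row 3, prepending L[row]:
  step 1: row=3, L[3]='$', prepend. Next row=LF[3]=0
  step 2: row=0, L[0]='u', prepend. Next row=LF[0]=1
  step 3: row=1, L[1]='u', prepend. Next row=LF[1]=2
  step 4: row=2, L[2]='w', prepend. Next row=LF[2]=5
  step 5: row=5, L[5]='v', prepend. Next row=LF[5]=4
  step 6: row=4, L[4]='u', prepend. Next row=LF[4]=3
Reversed output: uvwuu$

Answer: uvwuu$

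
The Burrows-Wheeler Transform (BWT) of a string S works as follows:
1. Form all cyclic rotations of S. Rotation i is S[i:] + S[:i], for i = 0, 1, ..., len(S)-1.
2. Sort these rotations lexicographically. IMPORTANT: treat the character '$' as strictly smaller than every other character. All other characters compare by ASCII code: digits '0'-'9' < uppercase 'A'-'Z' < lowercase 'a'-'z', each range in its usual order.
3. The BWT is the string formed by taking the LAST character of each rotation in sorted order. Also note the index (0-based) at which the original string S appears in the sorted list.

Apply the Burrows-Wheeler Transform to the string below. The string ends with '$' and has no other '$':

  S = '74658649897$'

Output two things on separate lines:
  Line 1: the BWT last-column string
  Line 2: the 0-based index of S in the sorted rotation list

Answer: 7766849$5984
7

Derivation:
All 12 rotations (rotation i = S[i:]+S[:i]):
  rot[0] = 74658649897$
  rot[1] = 4658649897$7
  rot[2] = 658649897$74
  rot[3] = 58649897$746
  rot[4] = 8649897$7465
  rot[5] = 649897$74658
  rot[6] = 49897$746586
  rot[7] = 9897$7465864
  rot[8] = 897$74658649
  rot[9] = 97$746586498
  rot[10] = 7$7465864989
  rot[11] = $74658649897
Sorted (with $ < everything):
  sorted[0] = $74658649897  (last char: '7')
  sorted[1] = 4658649897$7  (last char: '7')
  sorted[2] = 49897$746586  (last char: '6')
  sorted[3] = 58649897$746  (last char: '6')
  sorted[4] = 649897$74658  (last char: '8')
  sorted[5] = 658649897$74  (last char: '4')
  sorted[6] = 7$7465864989  (last char: '9')
  sorted[7] = 74658649897$  (last char: '$')
  sorted[8] = 8649897$7465  (last char: '5')
  sorted[9] = 897$74658649  (last char: '9')
  sorted[10] = 97$746586498  (last char: '8')
  sorted[11] = 9897$7465864  (last char: '4')
Last column: 7766849$5984
Original string S is at sorted index 7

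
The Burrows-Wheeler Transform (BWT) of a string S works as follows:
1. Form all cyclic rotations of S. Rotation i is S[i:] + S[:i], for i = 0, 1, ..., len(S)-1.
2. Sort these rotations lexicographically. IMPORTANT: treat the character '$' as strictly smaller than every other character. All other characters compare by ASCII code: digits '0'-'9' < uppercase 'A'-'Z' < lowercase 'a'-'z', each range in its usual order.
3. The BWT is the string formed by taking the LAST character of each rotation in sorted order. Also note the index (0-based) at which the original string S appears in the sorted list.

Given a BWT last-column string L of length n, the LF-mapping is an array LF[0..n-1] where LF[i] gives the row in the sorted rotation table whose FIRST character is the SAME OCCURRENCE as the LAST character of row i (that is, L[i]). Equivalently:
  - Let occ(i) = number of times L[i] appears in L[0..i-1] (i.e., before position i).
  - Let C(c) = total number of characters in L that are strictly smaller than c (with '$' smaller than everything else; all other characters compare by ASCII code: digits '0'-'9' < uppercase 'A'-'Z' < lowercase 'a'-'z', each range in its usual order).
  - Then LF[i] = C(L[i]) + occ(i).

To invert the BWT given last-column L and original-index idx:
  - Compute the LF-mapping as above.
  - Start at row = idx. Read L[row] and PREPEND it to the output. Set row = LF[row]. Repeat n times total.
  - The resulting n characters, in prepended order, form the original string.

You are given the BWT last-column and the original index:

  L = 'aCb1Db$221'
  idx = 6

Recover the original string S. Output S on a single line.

LF mapping: 7 5 8 1 6 9 0 3 4 2
Walk LF starting at row 6, prepending L[row]:
  step 1: row=6, L[6]='$', prepend. Next row=LF[6]=0
  step 2: row=0, L[0]='a', prepend. Next row=LF[0]=7
  step 3: row=7, L[7]='2', prepend. Next row=LF[7]=3
  step 4: row=3, L[3]='1', prepend. Next row=LF[3]=1
  step 5: row=1, L[1]='C', prepend. Next row=LF[1]=5
  step 6: row=5, L[5]='b', prepend. Next row=LF[5]=9
  step 7: row=9, L[9]='1', prepend. Next row=LF[9]=2
  step 8: row=2, L[2]='b', prepend. Next row=LF[2]=8
  step 9: row=8, L[8]='2', prepend. Next row=LF[8]=4
  step 10: row=4, L[4]='D', prepend. Next row=LF[4]=6
Reversed output: D2b1bC12a$

Answer: D2b1bC12a$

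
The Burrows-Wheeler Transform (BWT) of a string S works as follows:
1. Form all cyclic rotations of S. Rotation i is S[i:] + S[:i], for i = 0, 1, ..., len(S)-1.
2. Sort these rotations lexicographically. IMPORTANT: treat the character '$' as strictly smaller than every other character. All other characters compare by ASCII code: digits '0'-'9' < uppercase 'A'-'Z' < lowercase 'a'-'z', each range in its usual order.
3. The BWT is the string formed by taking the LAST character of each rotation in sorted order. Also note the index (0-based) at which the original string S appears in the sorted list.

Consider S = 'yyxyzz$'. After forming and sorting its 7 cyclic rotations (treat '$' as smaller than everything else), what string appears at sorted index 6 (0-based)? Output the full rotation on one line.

Answer: zz$yyxy

Derivation:
All 7 rotations (rotation i = S[i:]+S[:i]):
  rot[0] = yyxyzz$
  rot[1] = yxyzz$y
  rot[2] = xyzz$yy
  rot[3] = yzz$yyx
  rot[4] = zz$yyxy
  rot[5] = z$yyxyz
  rot[6] = $yyxyzz
Sorted (with $ < everything):
  sorted[0] = $yyxyzz
  sorted[1] = xyzz$yy
  sorted[2] = yxyzz$y
  sorted[3] = yyxyzz$
  sorted[4] = yzz$yyx
  sorted[5] = z$yyxyz
  sorted[6] = zz$yyxy
sorted[6] = zz$yyxy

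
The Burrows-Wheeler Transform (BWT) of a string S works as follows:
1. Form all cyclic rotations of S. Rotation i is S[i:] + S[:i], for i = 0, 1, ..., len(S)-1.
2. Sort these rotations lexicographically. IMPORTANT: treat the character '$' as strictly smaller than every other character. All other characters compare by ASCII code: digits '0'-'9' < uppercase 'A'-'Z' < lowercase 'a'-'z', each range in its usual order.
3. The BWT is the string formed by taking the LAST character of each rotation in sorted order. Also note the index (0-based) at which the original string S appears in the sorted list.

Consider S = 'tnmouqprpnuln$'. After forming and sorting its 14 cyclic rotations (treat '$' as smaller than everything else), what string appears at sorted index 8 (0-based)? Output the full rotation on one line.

Answer: prpnuln$tnmouq

Derivation:
All 14 rotations (rotation i = S[i:]+S[:i]):
  rot[0] = tnmouqprpnuln$
  rot[1] = nmouqprpnuln$t
  rot[2] = mouqprpnuln$tn
  rot[3] = ouqprpnuln$tnm
  rot[4] = uqprpnuln$tnmo
  rot[5] = qprpnuln$tnmou
  rot[6] = prpnuln$tnmouq
  rot[7] = rpnuln$tnmouqp
  rot[8] = pnuln$tnmouqpr
  rot[9] = nuln$tnmouqprp
  rot[10] = uln$tnmouqprpn
  rot[11] = ln$tnmouqprpnu
  rot[12] = n$tnmouqprpnul
  rot[13] = $tnmouqprpnuln
Sorted (with $ < everything):
  sorted[0] = $tnmouqprpnuln
  sorted[1] = ln$tnmouqprpnu
  sorted[2] = mouqprpnuln$tn
  sorted[3] = n$tnmouqprpnul
  sorted[4] = nmouqprpnuln$t
  sorted[5] = nuln$tnmouqprp
  sorted[6] = ouqprpnuln$tnm
  sorted[7] = pnuln$tnmouqpr
  sorted[8] = prpnuln$tnmouq
  sorted[9] = qprpnuln$tnmou
  sorted[10] = rpnuln$tnmouqp
  sorted[11] = tnmouqprpnuln$
  sorted[12] = uln$tnmouqprpn
  sorted[13] = uqprpnuln$tnmo
sorted[8] = prpnuln$tnmouq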